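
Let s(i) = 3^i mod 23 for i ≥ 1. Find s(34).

Computing terms: s(1) = 3, s(2) = 9, s(3) = 4, s(4) = 12, s(5) = 13, s(6) = 16, s(7) = 2, s(8) = 6, s(9) = 18, s(10) = 8, s(11) = 1, s(12) = 3.
The sequence repeats with period 11.
So s(34) = s(1 + ((34-1) mod 11)) = s(1) = 3.

3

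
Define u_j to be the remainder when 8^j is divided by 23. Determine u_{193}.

Listing terms: u_0 = 1; u_1 = 8; u_2 = 18; u_3 = 6; u_4 = 2; u_5 = 16; u_6 = 13; u_7 = 12; u_8 = 4; u_9 = 9; u_{10} = 3; u_{11} = 1.
The sequence repeats with period 11.
(193 - 0) mod 11 = 6, so u_{193} = u_6 = 13.

13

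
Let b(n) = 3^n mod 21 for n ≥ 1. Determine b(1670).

9

We have b(1) = 3; b(2) = 9; b(3) = 6; b(4) = 18; b(5) = 12; b(6) = 15; b(7) = 3.
Since b(7) = b(1) = 3, the sequence is periodic with period 6.
(1670 - 1) mod 6 = 1, so b(1670) = b(2) = 9.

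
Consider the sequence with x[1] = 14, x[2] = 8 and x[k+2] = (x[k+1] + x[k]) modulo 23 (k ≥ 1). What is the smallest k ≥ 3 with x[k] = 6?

5

Listing terms: x[1] = 14, x[2] = 8, x[3] = 22, x[4] = 7, x[5] = 6, x[6] = 13, x[7] = 19, x[8] = 9, x[9] = 5, x[10] = 14, x[11] = 19, x[12] = 10, x[13] = 6, x[14] = 16, x[15] = 22, x[16] = 15, x[17] = 14, x[18] = 6, x[19] = 20, x[20] = 3, x[21] = 0, x[22] = 3, x[23] = 3, x[24] = 6, x[25] = 9, x[26] = 15, x[27] = 1, x[28] = 16, x[29] = 17, x[30] = 10, x[31] = 4, x[32] = 14, x[33] = 18, x[34] = 9, x[35] = 4, x[36] = 13, x[37] = 17, x[38] = 7, x[39] = 1, x[40] = 8, x[41] = 9, x[42] = 17, x[43] = 3, x[44] = 20, x[45] = 0, x[46] = 20, x[47] = 20, x[48] = 17, x[49] = 14, x[50] = 8.
Since (x[49], x[50]) = (x[1], x[2]) = (14, 8) (two consecutive terms determine the rest), the sequence is periodic with period 48.
The value 6 first appears (with k ≥ 3) at x[5].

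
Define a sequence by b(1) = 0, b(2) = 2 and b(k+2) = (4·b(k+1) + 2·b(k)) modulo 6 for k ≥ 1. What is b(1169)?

4

We have b(1) = 0,  b(2) = 2,  b(3) = 2,  b(4) = 0,  b(5) = 4,  b(6) = 4,  b(7) = 0,  b(8) = 2.
The sequence repeats with period 6.
(1169 - 1) mod 6 = 4, so b(1169) = b(5) = 4.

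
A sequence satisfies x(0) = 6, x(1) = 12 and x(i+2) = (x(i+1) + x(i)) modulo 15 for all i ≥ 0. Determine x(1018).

0

x(0) = 6,  x(1) = 12,  x(2) = 3,  x(3) = 0,  x(4) = 3,  x(5) = 3,  x(6) = 6,  x(7) = 9,  x(8) = 0,  x(9) = 9,  x(10) = 9,  x(11) = 3,  x(12) = 12,  x(13) = 0,  x(14) = 12,  x(15) = 12,  x(16) = 9,  x(17) = 6,  x(18) = 0,  x(19) = 6,  x(20) = 6,  x(21) = 12.
The sequence repeats with period 20.
(1018 - 0) mod 20 = 18, so x(1018) = x(18) = 0.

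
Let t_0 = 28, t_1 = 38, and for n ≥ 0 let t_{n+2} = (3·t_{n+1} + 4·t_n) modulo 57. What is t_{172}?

Listing terms: t_0 = 28, t_1 = 38, t_2 = 55, t_3 = 32, t_4 = 31, t_5 = 50, t_6 = 46, t_7 = 53, t_8 = 1, t_9 = 44, t_{10} = 22, t_{11} = 14, t_{12} = 16, t_{13} = 47, t_{14} = 34, t_{15} = 5, t_{16} = 37, t_{17} = 17, t_{18} = 28, t_{19} = 38.
The sequence repeats with period 18.
So t_{172} = t_{0 + ((172-0) mod 18)} = t_{10} = 22.

22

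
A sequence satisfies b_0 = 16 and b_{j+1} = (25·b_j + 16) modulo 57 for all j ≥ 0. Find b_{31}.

47

b_0 = 16; b_1 = 17; b_2 = 42; b_3 = 40; b_4 = 47; b_5 = 51; b_6 = 37; b_7 = 29; b_8 = 0; b_9 = 16.
Since b_9 = b_0 = 16, the sequence is periodic with period 9.
(31 - 0) mod 9 = 4, so b_{31} = b_4 = 47.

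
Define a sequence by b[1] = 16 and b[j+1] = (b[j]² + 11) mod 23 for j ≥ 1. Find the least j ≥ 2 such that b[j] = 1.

6

We have b[1] = 16, b[2] = 14, b[3] = 0, b[4] = 11, b[5] = 17, b[6] = 1, b[7] = 12, b[8] = 17.
Since b[8] = b[5] = 17, the sequence is eventually periodic: after a pre-period of length 4 it cycles with period 3.
The value 1 first appears (with j ≥ 2) at b[6].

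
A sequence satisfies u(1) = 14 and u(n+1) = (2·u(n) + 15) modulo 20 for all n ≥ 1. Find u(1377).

9

Computing terms: u(1) = 14,  u(2) = 3,  u(3) = 1,  u(4) = 17,  u(5) = 9,  u(6) = 13,  u(7) = 1.
Since u(7) = u(3) = 1, the sequence is eventually periodic: after a pre-period of length 2 it cycles with period 4.
For n ≥ 3, u(n) depends only on (n - 3) mod 4. (1377 - 3) mod 4 = 2, so u(1377) = u(5) = 9.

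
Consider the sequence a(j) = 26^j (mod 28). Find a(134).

We have a(0) = 1, a(1) = 26, a(2) = 4, a(3) = 20, a(4) = 16, a(5) = 24, a(6) = 8, a(7) = 12, a(8) = 4.
Since a(8) = a(2) = 4, the sequence is eventually periodic: after a pre-period of length 2 it cycles with period 6.
For j ≥ 2, a(j) depends only on (j - 2) mod 6. (134 - 2) mod 6 = 0, so a(134) = a(2) = 4.

4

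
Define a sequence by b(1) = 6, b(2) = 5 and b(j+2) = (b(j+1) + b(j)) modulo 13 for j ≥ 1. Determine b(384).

9

We have b(1) = 6, b(2) = 5, b(3) = 11, b(4) = 3, b(5) = 1, b(6) = 4, b(7) = 5, b(8) = 9, b(9) = 1, b(10) = 10, b(11) = 11, b(12) = 8, b(13) = 6, b(14) = 1, b(15) = 7, b(16) = 8, b(17) = 2, b(18) = 10, b(19) = 12, b(20) = 9, b(21) = 8, b(22) = 4, b(23) = 12, b(24) = 3, b(25) = 2, b(26) = 5, b(27) = 7, b(28) = 12, b(29) = 6, b(30) = 5.
Since (b(29), b(30)) = (b(1), b(2)) = (6, 5) (two consecutive terms determine the rest), the sequence is periodic with period 28.
So b(384) = b(1 + ((384-1) mod 28)) = b(20) = 9.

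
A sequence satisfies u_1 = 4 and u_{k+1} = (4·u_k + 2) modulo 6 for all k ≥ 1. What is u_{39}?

Computing terms: u_1 = 4, u_2 = 0, u_3 = 2, u_4 = 4.
Since u_4 = u_1 = 4, the sequence is periodic with period 3.
So u_{39} = u_{1 + ((39-1) mod 3)} = u_3 = 2.

2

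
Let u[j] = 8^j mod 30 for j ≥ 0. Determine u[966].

4

We have u[0] = 1; u[1] = 8; u[2] = 4; u[3] = 2; u[4] = 16; u[5] = 8.
Since u[5] = u[1] = 8, the sequence is eventually periodic: after a pre-period of length 1 it cycles with period 4.
For j ≥ 1, u[j] depends only on (j - 1) mod 4. (966 - 1) mod 4 = 1, so u[966] = u[2] = 4.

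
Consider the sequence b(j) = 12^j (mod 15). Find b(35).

3

Computing terms: b(1) = 12; b(2) = 9; b(3) = 3; b(4) = 6; b(5) = 12.
Since b(5) = b(1) = 12, the sequence is periodic with period 4.
(35 - 1) mod 4 = 2, so b(35) = b(3) = 3.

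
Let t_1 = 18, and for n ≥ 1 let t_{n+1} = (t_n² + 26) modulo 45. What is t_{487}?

27

t_1 = 18,  t_2 = 35,  t_3 = 36,  t_4 = 17,  t_5 = 0,  t_6 = 26,  t_7 = 27,  t_8 = 35.
Since t_8 = t_2 = 35, the sequence is eventually periodic: after a pre-period of length 1 it cycles with period 6.
For n ≥ 2, t_n depends only on (n - 2) mod 6. (487 - 2) mod 6 = 5, so t_{487} = t_7 = 27.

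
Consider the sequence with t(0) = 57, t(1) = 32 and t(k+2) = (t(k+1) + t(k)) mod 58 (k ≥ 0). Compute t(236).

53

t(0) = 57,  t(1) = 32,  t(2) = 31,  t(3) = 5,  t(4) = 36,  t(5) = 41,  t(6) = 19,  t(7) = 2,  t(8) = 21,  t(9) = 23,  t(10) = 44,  t(11) = 9,  t(12) = 53,  t(13) = 4,  t(14) = 57,  t(15) = 3,  t(16) = 2,  t(17) = 5,  t(18) = 7,  t(19) = 12,  t(20) = 19,  t(21) = 31,  t(22) = 50,  t(23) = 23,  t(24) = 15,  t(25) = 38,  t(26) = 53,  t(27) = 33,  t(28) = 28,  t(29) = 3,  t(30) = 31,  t(31) = 34,  t(32) = 7,  t(33) = 41,  t(34) = 48,  t(35) = 31,  t(36) = 21,  t(37) = 52,  t(38) = 15,  t(39) = 9,  t(40) = 24,  t(41) = 33,  t(42) = 57,  t(43) = 32.
Since (t(42), t(43)) = (t(0), t(1)) = (57, 32) (two consecutive terms determine the rest), the sequence is periodic with period 42.
(236 - 0) mod 42 = 26, so t(236) = t(26) = 53.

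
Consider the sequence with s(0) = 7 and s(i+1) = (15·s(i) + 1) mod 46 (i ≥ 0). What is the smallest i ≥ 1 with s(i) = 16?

19

Computing terms: s(0) = 7, s(1) = 14, s(2) = 27, s(3) = 38, s(4) = 19, s(5) = 10, s(6) = 13, s(7) = 12, s(8) = 43, s(9) = 2, s(10) = 31, s(11) = 6, s(12) = 45, s(13) = 32, s(14) = 21, s(15) = 40, s(16) = 3, s(17) = 0, s(18) = 1, s(19) = 16, s(20) = 11, s(21) = 28, s(22) = 7.
Since s(22) = s(0) = 7, the sequence is periodic with period 22.
The value 16 first appears (with i ≥ 1) at s(19).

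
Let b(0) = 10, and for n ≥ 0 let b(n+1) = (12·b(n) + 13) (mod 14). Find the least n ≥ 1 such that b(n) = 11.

4

b(0) = 10,  b(1) = 7,  b(2) = 13,  b(3) = 1,  b(4) = 11,  b(5) = 5,  b(6) = 3,  b(7) = 7.
Since b(7) = b(1) = 7, the sequence is eventually periodic: after a pre-period of length 1 it cycles with period 6.
The value 11 first appears (with n ≥ 1) at b(4).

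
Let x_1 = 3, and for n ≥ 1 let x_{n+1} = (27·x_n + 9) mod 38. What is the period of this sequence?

x_1 = 3, x_2 = 14, x_3 = 7, x_4 = 8, x_5 = 35, x_6 = 4, x_7 = 3.
The sequence repeats with period 6.

6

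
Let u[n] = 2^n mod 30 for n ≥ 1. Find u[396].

Listing terms: u[1] = 2,  u[2] = 4,  u[3] = 8,  u[4] = 16,  u[5] = 2.
Since u[5] = u[1] = 2, the sequence is periodic with period 4.
So u[396] = u[1 + ((396-1) mod 4)] = u[4] = 16.

16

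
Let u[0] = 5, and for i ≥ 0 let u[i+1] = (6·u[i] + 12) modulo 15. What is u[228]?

6

u[0] = 5, u[1] = 12, u[2] = 9, u[3] = 6, u[4] = 3, u[5] = 0, u[6] = 12.
Since u[6] = u[1] = 12, the sequence is eventually periodic: after a pre-period of length 1 it cycles with period 5.
For i ≥ 1, u[i] depends only on (i - 1) mod 5. (228 - 1) mod 5 = 2, so u[228] = u[3] = 6.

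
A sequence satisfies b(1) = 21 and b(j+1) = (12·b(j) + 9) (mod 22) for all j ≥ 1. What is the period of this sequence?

We have b(1) = 21; b(2) = 19; b(3) = 17; b(4) = 15; b(5) = 13; b(6) = 11; b(7) = 9; b(8) = 7; b(9) = 5; b(10) = 3; b(11) = 1; b(12) = 21.
The sequence repeats with period 11.

11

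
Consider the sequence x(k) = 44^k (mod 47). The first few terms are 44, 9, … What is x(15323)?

x(1) = 44; x(2) = 9; x(3) = 20; x(4) = 34; x(5) = 39; x(6) = 24; x(7) = 22; x(8) = 28; x(9) = 10; x(10) = 17; x(11) = 43; x(12) = 12; x(13) = 11; x(14) = 14; x(15) = 5; x(16) = 32; x(17) = 45; x(18) = 6; x(19) = 29; x(20) = 7; x(21) = 26; x(22) = 16; x(23) = 46; x(24) = 3; x(25) = 38; x(26) = 27; x(27) = 13; x(28) = 8; x(29) = 23; x(30) = 25; x(31) = 19; x(32) = 37; x(33) = 30; x(34) = 4; x(35) = 35; x(36) = 36; x(37) = 33; x(38) = 42; x(39) = 15; x(40) = 2; x(41) = 41; x(42) = 18; x(43) = 40; x(44) = 21; x(45) = 31; x(46) = 1; x(47) = 44.
The sequence repeats with period 46.
So x(15323) = x(1 + ((15323-1) mod 46)) = x(5) = 39.

39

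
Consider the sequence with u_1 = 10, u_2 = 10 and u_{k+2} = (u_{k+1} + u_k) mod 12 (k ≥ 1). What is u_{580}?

We have u_1 = 10; u_2 = 10; u_3 = 8; u_4 = 6; u_5 = 2; u_6 = 8; u_7 = 10; u_8 = 6; u_9 = 4; u_{10} = 10; u_{11} = 2; u_{12} = 0; u_{13} = 2; u_{14} = 2; u_{15} = 4; u_{16} = 6; u_{17} = 10; u_{18} = 4; u_{19} = 2; u_{20} = 6; u_{21} = 8; u_{22} = 2; u_{23} = 10; u_{24} = 0; u_{25} = 10; u_{26} = 10.
Since (u_{25}, u_{26}) = (u_1, u_2) = (10, 10) (two consecutive terms determine the rest), the sequence is periodic with period 24.
So u_{580} = u_{1 + ((580-1) mod 24)} = u_4 = 6.

6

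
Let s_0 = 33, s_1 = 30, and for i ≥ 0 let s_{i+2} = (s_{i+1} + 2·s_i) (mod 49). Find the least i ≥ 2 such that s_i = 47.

2

Listing terms: s_0 = 33, s_1 = 30, s_2 = 47, s_3 = 9, s_4 = 5, s_5 = 23, s_6 = 33, s_7 = 30.
Since (s_6, s_7) = (s_0, s_1) = (33, 30) (two consecutive terms determine the rest), the sequence is periodic with period 6.
The value 47 first appears (with i ≥ 2) at s_2.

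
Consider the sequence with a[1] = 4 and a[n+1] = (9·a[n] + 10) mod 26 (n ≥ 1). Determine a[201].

We have a[1] = 4,  a[2] = 20,  a[3] = 8,  a[4] = 4.
The sequence repeats with period 3.
So a[201] = a[1 + ((201-1) mod 3)] = a[3] = 8.

8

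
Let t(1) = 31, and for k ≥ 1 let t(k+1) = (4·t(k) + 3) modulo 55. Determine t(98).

27

Listing terms: t(1) = 31,  t(2) = 17,  t(3) = 16,  t(4) = 12,  t(5) = 51,  t(6) = 42,  t(7) = 6,  t(8) = 27,  t(9) = 1,  t(10) = 7,  t(11) = 31.
Since t(11) = t(1) = 31, the sequence is periodic with period 10.
(98 - 1) mod 10 = 7, so t(98) = t(8) = 27.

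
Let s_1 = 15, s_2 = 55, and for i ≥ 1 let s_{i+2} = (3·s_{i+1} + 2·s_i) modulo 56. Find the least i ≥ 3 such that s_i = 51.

Computing terms: s_1 = 15; s_2 = 55; s_3 = 27; s_4 = 23; s_5 = 11; s_6 = 23; s_7 = 35; s_8 = 39; s_9 = 19; s_{10} = 23; s_{11} = 51; s_{12} = 31; s_{13} = 27; s_{14} = 31; s_{15} = 35; s_{16} = 55; s_{17} = 11; s_{18} = 31; s_{19} = 3; s_{20} = 15; s_{21} = 51; s_{22} = 15; s_{23} = 35; s_{24} = 23; s_{25} = 27; s_{26} = 15; s_{27} = 43; s_{28} = 47; s_{29} = 3; s_{30} = 47; s_{31} = 35; s_{32} = 31; s_{33} = 51; s_{34} = 47; s_{35} = 19; s_{36} = 39; s_{37} = 43; s_{38} = 39; s_{39} = 35; s_{40} = 15; s_{41} = 3; s_{42} = 39; s_{43} = 11; s_{44} = 55; s_{45} = 19; s_{46} = 55; s_{47} = 35; s_{48} = 47; s_{49} = 43; s_{50} = 55; s_{51} = 27.
Since (s_{50}, s_{51}) = (s_2, s_3) = (55, 27) (two consecutive terms determine the rest), the sequence is eventually periodic: after a pre-period of length 1 it cycles with period 48.
The value 51 first appears (with i ≥ 3) at s_{11}.

11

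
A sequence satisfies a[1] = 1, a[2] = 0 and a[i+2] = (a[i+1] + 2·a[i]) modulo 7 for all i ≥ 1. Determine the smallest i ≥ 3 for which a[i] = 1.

7

Listing terms: a[1] = 1,  a[2] = 0,  a[3] = 2,  a[4] = 2,  a[5] = 6,  a[6] = 3,  a[7] = 1,  a[8] = 0.
The sequence repeats with period 6.
The value 1 next appears (with i ≥ 3) at a[7].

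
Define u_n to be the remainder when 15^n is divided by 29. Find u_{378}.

28

Listing terms: u_1 = 15, u_2 = 22, u_3 = 11, u_4 = 20, u_5 = 10, u_6 = 5, u_7 = 17, u_8 = 23, u_9 = 26, u_{10} = 13, u_{11} = 21, u_{12} = 25, u_{13} = 27, u_{14} = 28, u_{15} = 14, u_{16} = 7, u_{17} = 18, u_{18} = 9, u_{19} = 19, u_{20} = 24, u_{21} = 12, u_{22} = 6, u_{23} = 3, u_{24} = 16, u_{25} = 8, u_{26} = 4, u_{27} = 2, u_{28} = 1, u_{29} = 15.
The sequence repeats with period 28.
So u_{378} = u_{1 + ((378-1) mod 28)} = u_{14} = 28.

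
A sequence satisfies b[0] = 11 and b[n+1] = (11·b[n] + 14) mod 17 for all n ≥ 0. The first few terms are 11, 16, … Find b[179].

13

We have b[0] = 11, b[1] = 16, b[2] = 3, b[3] = 13, b[4] = 4, b[5] = 7, b[6] = 6, b[7] = 12, b[8] = 10, b[9] = 5, b[10] = 1, b[11] = 8, b[12] = 0, b[13] = 14, b[14] = 15, b[15] = 9, b[16] = 11.
Since b[16] = b[0] = 11, the sequence is periodic with period 16.
(179 - 0) mod 16 = 3, so b[179] = b[3] = 13.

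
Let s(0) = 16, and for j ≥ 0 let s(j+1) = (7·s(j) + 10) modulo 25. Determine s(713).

We have s(0) = 16; s(1) = 22; s(2) = 14; s(3) = 8; s(4) = 16.
The sequence repeats with period 4.
So s(713) = s(0 + ((713-0) mod 4)) = s(1) = 22.

22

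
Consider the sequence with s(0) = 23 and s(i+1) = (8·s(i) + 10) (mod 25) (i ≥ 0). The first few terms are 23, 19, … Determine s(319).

11

Listing terms: s(0) = 23; s(1) = 19; s(2) = 12; s(3) = 6; s(4) = 8; s(5) = 24; s(6) = 2; s(7) = 1; s(8) = 18; s(9) = 4; s(10) = 17; s(11) = 21; s(12) = 3; s(13) = 9; s(14) = 7; s(15) = 16; s(16) = 13; s(17) = 14; s(18) = 22; s(19) = 11; s(20) = 23.
Since s(20) = s(0) = 23, the sequence is periodic with period 20.
So s(319) = s(0 + ((319-0) mod 20)) = s(19) = 11.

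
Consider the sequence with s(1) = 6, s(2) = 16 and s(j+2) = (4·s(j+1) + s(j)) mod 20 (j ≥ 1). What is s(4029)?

2

We have s(1) = 6, s(2) = 16, s(3) = 10, s(4) = 16, s(5) = 14, s(6) = 12, s(7) = 2, s(8) = 0, s(9) = 2, s(10) = 8, s(11) = 14, s(12) = 4, s(13) = 10, s(14) = 4, s(15) = 6, s(16) = 8, s(17) = 18, s(18) = 0, s(19) = 18, s(20) = 12, s(21) = 6, s(22) = 16.
The sequence repeats with period 20.
So s(4029) = s(1 + ((4029-1) mod 20)) = s(9) = 2.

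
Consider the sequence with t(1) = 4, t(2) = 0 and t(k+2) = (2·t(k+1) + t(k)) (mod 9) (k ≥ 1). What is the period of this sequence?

24

Computing terms: t(1) = 4; t(2) = 0; t(3) = 4; t(4) = 8; t(5) = 2; t(6) = 3; t(7) = 8; t(8) = 1; t(9) = 1; t(10) = 3; t(11) = 7; t(12) = 8; t(13) = 5; t(14) = 0; t(15) = 5; t(16) = 1; t(17) = 7; t(18) = 6; t(19) = 1; t(20) = 8; t(21) = 8; t(22) = 6; t(23) = 2; t(24) = 1; t(25) = 4; t(26) = 0.
Since (t(25), t(26)) = (t(1), t(2)) = (4, 0) (two consecutive terms determine the rest), the sequence is periodic with period 24.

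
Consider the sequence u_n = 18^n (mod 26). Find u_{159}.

Computing terms: u_0 = 1,  u_1 = 18,  u_2 = 12,  u_3 = 8,  u_4 = 14,  u_5 = 18.
Since u_5 = u_1 = 18, the sequence is eventually periodic: after a pre-period of length 1 it cycles with period 4.
For n ≥ 1, u_n depends only on (n - 1) mod 4. (159 - 1) mod 4 = 2, so u_{159} = u_3 = 8.

8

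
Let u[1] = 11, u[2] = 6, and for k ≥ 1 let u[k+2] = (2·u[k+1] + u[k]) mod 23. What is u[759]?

10

u[1] = 11, u[2] = 6, u[3] = 0, u[4] = 6, u[5] = 12, u[6] = 7, u[7] = 3, u[8] = 13, u[9] = 6, u[10] = 2, u[11] = 10, u[12] = 22, u[13] = 8, u[14] = 15, u[15] = 15, u[16] = 22, u[17] = 13, u[18] = 2, u[19] = 17, u[20] = 13, u[21] = 20, u[22] = 7, u[23] = 11, u[24] = 6.
Since (u[23], u[24]) = (u[1], u[2]) = (11, 6) (two consecutive terms determine the rest), the sequence is periodic with period 22.
(759 - 1) mod 22 = 10, so u[759] = u[11] = 10.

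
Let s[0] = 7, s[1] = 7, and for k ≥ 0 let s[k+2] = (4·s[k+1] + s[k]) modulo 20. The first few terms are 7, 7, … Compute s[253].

Computing terms: s[0] = 7,  s[1] = 7,  s[2] = 15,  s[3] = 7,  s[4] = 3,  s[5] = 19,  s[6] = 19,  s[7] = 15,  s[8] = 19,  s[9] = 11,  s[10] = 3,  s[11] = 3,  s[12] = 15,  s[13] = 3,  s[14] = 7,  s[15] = 11,  s[16] = 11,  s[17] = 15,  s[18] = 11,  s[19] = 19,  s[20] = 7,  s[21] = 7.
The sequence repeats with period 20.
So s[253] = s[0 + ((253-0) mod 20)] = s[13] = 3.

3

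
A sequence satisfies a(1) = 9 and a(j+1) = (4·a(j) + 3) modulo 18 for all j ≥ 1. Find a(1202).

We have a(1) = 9,  a(2) = 3,  a(3) = 15,  a(4) = 9.
Since a(4) = a(1) = 9, the sequence is periodic with period 3.
(1202 - 1) mod 3 = 1, so a(1202) = a(2) = 3.

3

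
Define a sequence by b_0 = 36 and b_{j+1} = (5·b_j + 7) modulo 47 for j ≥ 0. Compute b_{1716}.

7

Listing terms: b_0 = 36; b_1 = 46; b_2 = 2; b_3 = 17; b_4 = 45; b_5 = 44; b_6 = 39; b_7 = 14; b_8 = 30; b_9 = 16; b_{10} = 40; b_{11} = 19; b_{12} = 8; b_{13} = 0; b_{14} = 7; b_{15} = 42; b_{16} = 29; b_{17} = 11; b_{18} = 15; b_{19} = 35; b_{20} = 41; b_{21} = 24; b_{22} = 33; b_{23} = 31; b_{24} = 21; b_{25} = 18; b_{26} = 3; b_{27} = 22; b_{28} = 23; b_{29} = 28; b_{30} = 6; b_{31} = 37; b_{32} = 4; b_{33} = 27; b_{34} = 1; b_{35} = 12; b_{36} = 20; b_{37} = 13; b_{38} = 25; b_{39} = 38; b_{40} = 9; b_{41} = 5; b_{42} = 32; b_{43} = 26; b_{44} = 43; b_{45} = 34; b_{46} = 36.
The sequence repeats with period 46.
(1716 - 0) mod 46 = 14, so b_{1716} = b_{14} = 7.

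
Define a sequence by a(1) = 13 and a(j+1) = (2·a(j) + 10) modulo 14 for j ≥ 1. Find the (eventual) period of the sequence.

Listing terms: a(1) = 13, a(2) = 8, a(3) = 12, a(4) = 6, a(5) = 8.
Since a(5) = a(2) = 8, the sequence is eventually periodic: after a pre-period of length 1 it cycles with period 3.

3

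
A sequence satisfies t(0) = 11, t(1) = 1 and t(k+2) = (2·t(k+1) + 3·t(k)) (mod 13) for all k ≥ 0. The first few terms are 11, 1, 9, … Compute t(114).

t(0) = 11; t(1) = 1; t(2) = 9; t(3) = 8; t(4) = 4; t(5) = 6; t(6) = 11; t(7) = 1.
The sequence repeats with period 6.
(114 - 0) mod 6 = 0, so t(114) = t(0) = 11.

11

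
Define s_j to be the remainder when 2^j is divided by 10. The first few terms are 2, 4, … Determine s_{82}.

4

s_1 = 2, s_2 = 4, s_3 = 8, s_4 = 6, s_5 = 2.
The sequence repeats with period 4.
(82 - 1) mod 4 = 1, so s_{82} = s_2 = 4.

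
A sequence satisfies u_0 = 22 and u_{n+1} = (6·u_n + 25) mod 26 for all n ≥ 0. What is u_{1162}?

25

u_0 = 22; u_1 = 1; u_2 = 5; u_3 = 3; u_4 = 17; u_5 = 23; u_6 = 7; u_7 = 15; u_8 = 11; u_9 = 13; u_{10} = 25; u_{11} = 19; u_{12} = 9; u_{13} = 1.
Since u_{13} = u_1 = 1, the sequence is eventually periodic: after a pre-period of length 1 it cycles with period 12.
For n ≥ 1, u_n depends only on (n - 1) mod 12. (1162 - 1) mod 12 = 9, so u_{1162} = u_{10} = 25.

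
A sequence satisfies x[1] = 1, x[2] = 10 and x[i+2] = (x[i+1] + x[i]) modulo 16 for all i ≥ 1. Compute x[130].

We have x[1] = 1,  x[2] = 10,  x[3] = 11,  x[4] = 5,  x[5] = 0,  x[6] = 5,  x[7] = 5,  x[8] = 10,  x[9] = 15,  x[10] = 9,  x[11] = 8,  x[12] = 1,  x[13] = 9,  x[14] = 10,  x[15] = 3,  x[16] = 13,  x[17] = 0,  x[18] = 13,  x[19] = 13,  x[20] = 10,  x[21] = 7,  x[22] = 1,  x[23] = 8,  x[24] = 9,  x[25] = 1,  x[26] = 10.
Since (x[25], x[26]) = (x[1], x[2]) = (1, 10) (two consecutive terms determine the rest), the sequence is periodic with period 24.
(130 - 1) mod 24 = 9, so x[130] = x[10] = 9.

9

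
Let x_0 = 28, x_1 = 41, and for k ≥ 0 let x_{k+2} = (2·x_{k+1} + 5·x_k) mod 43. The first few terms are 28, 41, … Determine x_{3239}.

20

Computing terms: x_0 = 28; x_1 = 41; x_2 = 7; x_3 = 4; x_4 = 0; x_5 = 20; x_6 = 40; x_7 = 8; x_8 = 1; x_9 = 42; x_{10} = 3; x_{11} = 1; x_{12} = 17; x_{13} = 39; x_{14} = 34; x_{15} = 5; x_{16} = 8; x_{17} = 41; x_{18} = 36; x_{19} = 19; x_{20} = 3; x_{21} = 15; x_{22} = 2; x_{23} = 36; x_{24} = 39; x_{25} = 0; x_{26} = 23; x_{27} = 3; x_{28} = 35; x_{29} = 42; x_{30} = 1; x_{31} = 40; x_{32} = 42; x_{33} = 26; x_{34} = 4; x_{35} = 9; x_{36} = 38; x_{37} = 35; x_{38} = 2; x_{39} = 7; x_{40} = 24; x_{41} = 40; x_{42} = 28; x_{43} = 41.
The sequence repeats with period 42.
(3239 - 0) mod 42 = 5, so x_{3239} = x_5 = 20.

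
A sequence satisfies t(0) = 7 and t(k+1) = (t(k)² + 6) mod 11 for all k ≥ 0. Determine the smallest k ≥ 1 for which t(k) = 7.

Listing terms: t(0) = 7,  t(1) = 0,  t(2) = 6,  t(3) = 9,  t(4) = 10,  t(5) = 7.
Since t(5) = t(0) = 7, the sequence is periodic with period 5.
The value 7 next appears (with k ≥ 1) at t(5).

5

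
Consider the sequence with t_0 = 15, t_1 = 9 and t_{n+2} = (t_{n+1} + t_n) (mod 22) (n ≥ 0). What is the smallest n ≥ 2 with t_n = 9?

21

Computing terms: t_0 = 15,  t_1 = 9,  t_2 = 2,  t_3 = 11,  t_4 = 13,  t_5 = 2,  t_6 = 15,  t_7 = 17,  t_8 = 10,  t_9 = 5,  t_{10} = 15,  t_{11} = 20,  t_{12} = 13,  t_{13} = 11,  t_{14} = 2,  t_{15} = 13,  t_{16} = 15,  t_{17} = 6,  t_{18} = 21,  t_{19} = 5,  t_{20} = 4,  t_{21} = 9,  t_{22} = 13,  t_{23} = 0,  t_{24} = 13,  t_{25} = 13,  t_{26} = 4,  t_{27} = 17,  t_{28} = 21,  t_{29} = 16,  t_{30} = 15,  t_{31} = 9.
The sequence repeats with period 30.
The value 9 first appears (with n ≥ 2) at t_{21}.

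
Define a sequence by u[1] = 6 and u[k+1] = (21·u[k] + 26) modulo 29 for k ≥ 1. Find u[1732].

27

We have u[1] = 6, u[2] = 7, u[3] = 28, u[4] = 5, u[5] = 15, u[6] = 22, u[7] = 24, u[8] = 8, u[9] = 20, u[10] = 11, u[11] = 25, u[12] = 0, u[13] = 26, u[14] = 21, u[15] = 3, u[16] = 2, u[17] = 10, u[18] = 4, u[19] = 23, u[20] = 16, u[21] = 14, u[22] = 1, u[23] = 18, u[24] = 27, u[25] = 13, u[26] = 9, u[27] = 12, u[28] = 17, u[29] = 6.
The sequence repeats with period 28.
(1732 - 1) mod 28 = 23, so u[1732] = u[24] = 27.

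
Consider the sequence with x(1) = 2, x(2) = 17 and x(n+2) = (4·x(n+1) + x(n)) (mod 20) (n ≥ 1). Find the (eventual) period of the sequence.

20

x(1) = 2, x(2) = 17, x(3) = 10, x(4) = 17, x(5) = 18, x(6) = 9, x(7) = 14, x(8) = 5, x(9) = 14, x(10) = 1, x(11) = 18, x(12) = 13, x(13) = 10, x(14) = 13, x(15) = 2, x(16) = 1, x(17) = 6, x(18) = 5, x(19) = 6, x(20) = 9, x(21) = 2, x(22) = 17.
The sequence repeats with period 20.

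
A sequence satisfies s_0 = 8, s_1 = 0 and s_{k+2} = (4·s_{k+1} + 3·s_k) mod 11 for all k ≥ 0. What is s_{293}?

0

We have s_0 = 8,  s_1 = 0,  s_2 = 2,  s_3 = 8,  s_4 = 5,  s_5 = 0,  s_6 = 4,  s_7 = 5,  s_8 = 10,  s_9 = 0,  s_{10} = 8,  s_{11} = 10,  s_{12} = 9,  s_{13} = 0,  s_{14} = 5,  s_{15} = 9,  s_{16} = 7,  s_{17} = 0,  s_{18} = 10,  s_{19} = 7,  s_{20} = 3,  s_{21} = 0,  s_{22} = 9,  s_{23} = 3,  s_{24} = 6,  s_{25} = 0,  s_{26} = 7,  s_{27} = 6,  s_{28} = 1,  s_{29} = 0,  s_{30} = 3,  s_{31} = 1,  s_{32} = 2,  s_{33} = 0,  s_{34} = 6,  s_{35} = 2,  s_{36} = 4,  s_{37} = 0,  s_{38} = 1,  s_{39} = 4,  s_{40} = 8,  s_{41} = 0.
The sequence repeats with period 40.
(293 - 0) mod 40 = 13, so s_{293} = s_{13} = 0.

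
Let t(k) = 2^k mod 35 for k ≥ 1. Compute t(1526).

Computing terms: t(1) = 2,  t(2) = 4,  t(3) = 8,  t(4) = 16,  t(5) = 32,  t(6) = 29,  t(7) = 23,  t(8) = 11,  t(9) = 22,  t(10) = 9,  t(11) = 18,  t(12) = 1,  t(13) = 2.
Since t(13) = t(1) = 2, the sequence is periodic with period 12.
(1526 - 1) mod 12 = 1, so t(1526) = t(2) = 4.

4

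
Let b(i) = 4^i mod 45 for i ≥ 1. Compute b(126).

b(1) = 4; b(2) = 16; b(3) = 19; b(4) = 31; b(5) = 34; b(6) = 1; b(7) = 4.
Since b(7) = b(1) = 4, the sequence is periodic with period 6.
So b(126) = b(1 + ((126-1) mod 6)) = b(6) = 1.

1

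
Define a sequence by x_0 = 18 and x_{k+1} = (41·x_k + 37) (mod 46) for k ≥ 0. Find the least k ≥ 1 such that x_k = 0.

We have x_0 = 18,  x_1 = 39,  x_2 = 26,  x_3 = 45,  x_4 = 42,  x_5 = 11,  x_6 = 28,  x_7 = 35,  x_8 = 0,  x_9 = 37,  x_{10} = 36,  x_{11} = 41,  x_{12} = 16,  x_{13} = 3,  x_{14} = 22,  x_{15} = 19,  x_{16} = 34,  x_{17} = 5,  x_{18} = 12,  x_{19} = 23,  x_{20} = 14,  x_{21} = 13,  x_{22} = 18.
Since x_{22} = x_0 = 18, the sequence is periodic with period 22.
The value 0 first appears (with k ≥ 1) at x_8.

8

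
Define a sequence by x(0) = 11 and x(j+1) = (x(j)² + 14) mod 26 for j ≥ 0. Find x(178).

We have x(0) = 11, x(1) = 5, x(2) = 13, x(3) = 1, x(4) = 15, x(5) = 5.
Since x(5) = x(1) = 5, the sequence is eventually periodic: after a pre-period of length 1 it cycles with period 4.
For j ≥ 1, x(j) depends only on (j - 1) mod 4. (178 - 1) mod 4 = 1, so x(178) = x(2) = 13.

13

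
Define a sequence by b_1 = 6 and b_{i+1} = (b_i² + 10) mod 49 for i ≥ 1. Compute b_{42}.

Listing terms: b_1 = 6, b_2 = 46, b_3 = 19, b_4 = 28, b_5 = 10, b_6 = 12, b_7 = 7, b_8 = 10.
Since b_8 = b_5 = 10, the sequence is eventually periodic: after a pre-period of length 4 it cycles with period 3.
For i ≥ 5, b_i depends only on (i - 5) mod 3. (42 - 5) mod 3 = 1, so b_{42} = b_6 = 12.

12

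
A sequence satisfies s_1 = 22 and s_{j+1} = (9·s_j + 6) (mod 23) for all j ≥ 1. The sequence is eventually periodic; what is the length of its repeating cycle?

11

s_1 = 22,  s_2 = 20,  s_3 = 2,  s_4 = 1,  s_5 = 15,  s_6 = 3,  s_7 = 10,  s_8 = 4,  s_9 = 19,  s_{10} = 16,  s_{11} = 12,  s_{12} = 22.
Since s_{12} = s_1 = 22, the sequence is periodic with period 11.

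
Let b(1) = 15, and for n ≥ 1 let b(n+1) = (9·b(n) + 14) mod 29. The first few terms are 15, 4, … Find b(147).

Listing terms: b(1) = 15,  b(2) = 4,  b(3) = 21,  b(4) = 0,  b(5) = 14,  b(6) = 24,  b(7) = 27,  b(8) = 25,  b(9) = 7,  b(10) = 19,  b(11) = 11,  b(12) = 26,  b(13) = 16,  b(14) = 13,  b(15) = 15.
The sequence repeats with period 14.
So b(147) = b(1 + ((147-1) mod 14)) = b(7) = 27.

27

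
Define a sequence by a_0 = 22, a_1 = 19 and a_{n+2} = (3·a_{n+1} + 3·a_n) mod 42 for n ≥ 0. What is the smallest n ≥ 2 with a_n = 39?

2

a_0 = 22,  a_1 = 19,  a_2 = 39,  a_3 = 6,  a_4 = 9,  a_5 = 3,  a_6 = 36,  a_7 = 33,  a_8 = 39,  a_9 = 6.
Since (a_8, a_9) = (a_2, a_3) = (39, 6) (two consecutive terms determine the rest), the sequence is eventually periodic: after a pre-period of length 2 it cycles with period 6.
The value 39 first appears (with n ≥ 2) at a_2.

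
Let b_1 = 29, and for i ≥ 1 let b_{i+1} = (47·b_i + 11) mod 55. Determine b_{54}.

Computing terms: b_1 = 29, b_2 = 54, b_3 = 19, b_4 = 24, b_5 = 39, b_6 = 29.
The sequence repeats with period 5.
(54 - 1) mod 5 = 3, so b_{54} = b_4 = 24.

24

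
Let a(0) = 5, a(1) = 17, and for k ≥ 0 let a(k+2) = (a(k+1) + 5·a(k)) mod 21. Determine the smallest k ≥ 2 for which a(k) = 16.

Computing terms: a(0) = 5,  a(1) = 17,  a(2) = 0,  a(3) = 1,  a(4) = 1,  a(5) = 6,  a(6) = 11,  a(7) = 20,  a(8) = 12,  a(9) = 7,  a(10) = 4,  a(11) = 18,  a(12) = 17,  a(13) = 2,  a(14) = 3,  a(15) = 13,  a(16) = 7,  a(17) = 9,  a(18) = 2,  a(19) = 5,  a(20) = 15,  a(21) = 19,  a(22) = 10,  a(23) = 0,  a(24) = 8,  a(25) = 8,  a(26) = 6,  a(27) = 4,  a(28) = 13,  a(29) = 12,  a(30) = 14,  a(31) = 11,  a(32) = 18,  a(33) = 10,  a(34) = 16,  a(35) = 3,  a(36) = 20,  a(37) = 14,  a(38) = 9,  a(39) = 16,  a(40) = 19,  a(41) = 15,  a(42) = 5,  a(43) = 17.
Since (a(42), a(43)) = (a(0), a(1)) = (5, 17) (two consecutive terms determine the rest), the sequence is periodic with period 42.
The value 16 first appears (with k ≥ 2) at a(34).

34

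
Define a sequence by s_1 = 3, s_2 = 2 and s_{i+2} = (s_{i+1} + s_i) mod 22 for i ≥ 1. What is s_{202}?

Listing terms: s_1 = 3,  s_2 = 2,  s_3 = 5,  s_4 = 7,  s_5 = 12,  s_6 = 19,  s_7 = 9,  s_8 = 6,  s_9 = 15,  s_{10} = 21,  s_{11} = 14,  s_{12} = 13,  s_{13} = 5,  s_{14} = 18,  s_{15} = 1,  s_{16} = 19,  s_{17} = 20,  s_{18} = 17,  s_{19} = 15,  s_{20} = 10,  s_{21} = 3,  s_{22} = 13,  s_{23} = 16,  s_{24} = 7,  s_{25} = 1,  s_{26} = 8,  s_{27} = 9,  s_{28} = 17,  s_{29} = 4,  s_{30} = 21,  s_{31} = 3,  s_{32} = 2.
The sequence repeats with period 30.
(202 - 1) mod 30 = 21, so s_{202} = s_{22} = 13.

13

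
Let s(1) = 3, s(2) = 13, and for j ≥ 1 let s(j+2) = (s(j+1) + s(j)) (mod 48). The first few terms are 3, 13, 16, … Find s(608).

1

s(1) = 3,  s(2) = 13,  s(3) = 16,  s(4) = 29,  s(5) = 45,  s(6) = 26,  s(7) = 23,  s(8) = 1,  s(9) = 24,  s(10) = 25,  s(11) = 1,  s(12) = 26,  s(13) = 27,  s(14) = 5,  s(15) = 32,  s(16) = 37,  s(17) = 21,  s(18) = 10,  s(19) = 31,  s(20) = 41,  s(21) = 24,  s(22) = 17,  s(23) = 41,  s(24) = 10,  s(25) = 3,  s(26) = 13.
The sequence repeats with period 24.
So s(608) = s(1 + ((608-1) mod 24)) = s(8) = 1.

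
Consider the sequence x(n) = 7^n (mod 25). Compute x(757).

7

We have x(0) = 1; x(1) = 7; x(2) = 24; x(3) = 18; x(4) = 1.
The sequence repeats with period 4.
(757 - 0) mod 4 = 1, so x(757) = x(1) = 7.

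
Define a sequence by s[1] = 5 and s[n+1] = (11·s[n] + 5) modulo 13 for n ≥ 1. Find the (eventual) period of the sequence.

We have s[1] = 5, s[2] = 8, s[3] = 2, s[4] = 1, s[5] = 3, s[6] = 12, s[7] = 7, s[8] = 4, s[9] = 10, s[10] = 11, s[11] = 9, s[12] = 0, s[13] = 5.
Since s[13] = s[1] = 5, the sequence is periodic with period 12.

12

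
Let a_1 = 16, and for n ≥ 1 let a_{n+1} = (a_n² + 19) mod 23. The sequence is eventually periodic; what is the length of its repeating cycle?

Computing terms: a_1 = 16,  a_2 = 22,  a_3 = 20,  a_4 = 5,  a_5 = 21,  a_6 = 0,  a_7 = 19,  a_8 = 12,  a_9 = 2,  a_{10} = 0.
Since a_{10} = a_6 = 0, the sequence is eventually periodic: after a pre-period of length 5 it cycles with period 4.

4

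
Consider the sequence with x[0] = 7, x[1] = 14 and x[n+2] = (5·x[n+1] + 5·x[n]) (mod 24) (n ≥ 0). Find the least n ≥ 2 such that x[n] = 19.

Computing terms: x[0] = 7; x[1] = 14; x[2] = 9; x[3] = 19; x[4] = 20; x[5] = 3; x[6] = 19; x[7] = 14; x[8] = 21; x[9] = 7; x[10] = 20; x[11] = 15; x[12] = 7; x[13] = 14.
The sequence repeats with period 12.
The value 19 first appears (with n ≥ 2) at x[3].

3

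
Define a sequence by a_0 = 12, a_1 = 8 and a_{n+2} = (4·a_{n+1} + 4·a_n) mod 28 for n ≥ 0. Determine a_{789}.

Listing terms: a_0 = 12,  a_1 = 8,  a_2 = 24,  a_3 = 16,  a_4 = 20,  a_5 = 4,  a_6 = 12,  a_7 = 8.
The sequence repeats with period 6.
So a_{789} = a_{0 + ((789-0) mod 6)} = a_3 = 16.

16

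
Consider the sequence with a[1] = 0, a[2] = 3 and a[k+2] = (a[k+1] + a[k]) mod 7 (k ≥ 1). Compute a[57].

0

a[1] = 0,  a[2] = 3,  a[3] = 3,  a[4] = 6,  a[5] = 2,  a[6] = 1,  a[7] = 3,  a[8] = 4,  a[9] = 0,  a[10] = 4,  a[11] = 4,  a[12] = 1,  a[13] = 5,  a[14] = 6,  a[15] = 4,  a[16] = 3,  a[17] = 0,  a[18] = 3.
Since (a[17], a[18]) = (a[1], a[2]) = (0, 3) (two consecutive terms determine the rest), the sequence is periodic with period 16.
(57 - 1) mod 16 = 8, so a[57] = a[9] = 0.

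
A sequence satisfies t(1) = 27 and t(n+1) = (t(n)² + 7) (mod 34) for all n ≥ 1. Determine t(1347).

t(1) = 27; t(2) = 22; t(3) = 15; t(4) = 28; t(5) = 9; t(6) = 20; t(7) = 33; t(8) = 8; t(9) = 3; t(10) = 16; t(11) = 25; t(12) = 20.
Since t(12) = t(6) = 20, the sequence is eventually periodic: after a pre-period of length 5 it cycles with period 6.
For n ≥ 6, t(n) depends only on (n - 6) mod 6. (1347 - 6) mod 6 = 3, so t(1347) = t(9) = 3.

3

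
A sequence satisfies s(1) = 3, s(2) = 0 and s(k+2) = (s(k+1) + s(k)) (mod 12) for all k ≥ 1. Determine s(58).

We have s(1) = 3,  s(2) = 0,  s(3) = 3,  s(4) = 3,  s(5) = 6,  s(6) = 9,  s(7) = 3,  s(8) = 0.
Since (s(7), s(8)) = (s(1), s(2)) = (3, 0) (two consecutive terms determine the rest), the sequence is periodic with period 6.
(58 - 1) mod 6 = 3, so s(58) = s(4) = 3.

3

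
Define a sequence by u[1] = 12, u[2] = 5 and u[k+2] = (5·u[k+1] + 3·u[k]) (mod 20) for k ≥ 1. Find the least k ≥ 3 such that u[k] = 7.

17

Listing terms: u[1] = 12,  u[2] = 5,  u[3] = 1,  u[4] = 0,  u[5] = 3,  u[6] = 15,  u[7] = 4,  u[8] = 5,  u[9] = 17,  u[10] = 0,  u[11] = 11,  u[12] = 15,  u[13] = 8,  u[14] = 5,  u[15] = 9,  u[16] = 0,  u[17] = 7,  u[18] = 15,  u[19] = 16,  u[20] = 5,  u[21] = 13,  u[22] = 0,  u[23] = 19,  u[24] = 15,  u[25] = 12,  u[26] = 5.
Since (u[25], u[26]) = (u[1], u[2]) = (12, 5) (two consecutive terms determine the rest), the sequence is periodic with period 24.
The value 7 first appears (with k ≥ 3) at u[17].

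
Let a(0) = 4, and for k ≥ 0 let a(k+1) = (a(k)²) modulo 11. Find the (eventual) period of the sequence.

Listing terms: a(0) = 4; a(1) = 5; a(2) = 3; a(3) = 9; a(4) = 4.
The sequence repeats with period 4.

4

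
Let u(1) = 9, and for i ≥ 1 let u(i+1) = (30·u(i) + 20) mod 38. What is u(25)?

Listing terms: u(1) = 9; u(2) = 24; u(3) = 18; u(4) = 28; u(5) = 24.
Since u(5) = u(2) = 24, the sequence is eventually periodic: after a pre-period of length 1 it cycles with period 3.
For i ≥ 2, u(i) depends only on (i - 2) mod 3. (25 - 2) mod 3 = 2, so u(25) = u(4) = 28.

28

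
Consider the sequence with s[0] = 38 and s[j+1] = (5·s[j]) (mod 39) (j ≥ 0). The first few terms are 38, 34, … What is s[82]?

14

Listing terms: s[0] = 38; s[1] = 34; s[2] = 14; s[3] = 31; s[4] = 38.
The sequence repeats with period 4.
So s[82] = s[0 + ((82-0) mod 4)] = s[2] = 14.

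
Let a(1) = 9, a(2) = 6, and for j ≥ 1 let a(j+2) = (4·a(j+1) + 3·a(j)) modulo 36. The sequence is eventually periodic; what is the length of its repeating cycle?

4

Listing terms: a(1) = 9,  a(2) = 6,  a(3) = 15,  a(4) = 6,  a(5) = 33,  a(6) = 6,  a(7) = 15.
Since (a(6), a(7)) = (a(2), a(3)) = (6, 15) (two consecutive terms determine the rest), the sequence is eventually periodic: after a pre-period of length 1 it cycles with period 4.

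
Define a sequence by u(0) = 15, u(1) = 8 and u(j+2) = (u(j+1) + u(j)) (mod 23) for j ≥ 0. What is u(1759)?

6

Computing terms: u(0) = 15; u(1) = 8; u(2) = 0; u(3) = 8; u(4) = 8; u(5) = 16; u(6) = 1; u(7) = 17; u(8) = 18; u(9) = 12; u(10) = 7; u(11) = 19; u(12) = 3; u(13) = 22; u(14) = 2; u(15) = 1; u(16) = 3; u(17) = 4; u(18) = 7; u(19) = 11; u(20) = 18; u(21) = 6; u(22) = 1; u(23) = 7; u(24) = 8; u(25) = 15; u(26) = 0; u(27) = 15; u(28) = 15; u(29) = 7; u(30) = 22; u(31) = 6; u(32) = 5; u(33) = 11; u(34) = 16; u(35) = 4; u(36) = 20; u(37) = 1; u(38) = 21; u(39) = 22; u(40) = 20; u(41) = 19; u(42) = 16; u(43) = 12; u(44) = 5; u(45) = 17; u(46) = 22; u(47) = 16; u(48) = 15; u(49) = 8.
The sequence repeats with period 48.
(1759 - 0) mod 48 = 31, so u(1759) = u(31) = 6.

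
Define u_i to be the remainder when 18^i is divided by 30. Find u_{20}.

6

Listing terms: u_0 = 1,  u_1 = 18,  u_2 = 24,  u_3 = 12,  u_4 = 6,  u_5 = 18.
Since u_5 = u_1 = 18, the sequence is eventually periodic: after a pre-period of length 1 it cycles with period 4.
For i ≥ 1, u_i depends only on (i - 1) mod 4. (20 - 1) mod 4 = 3, so u_{20} = u_4 = 6.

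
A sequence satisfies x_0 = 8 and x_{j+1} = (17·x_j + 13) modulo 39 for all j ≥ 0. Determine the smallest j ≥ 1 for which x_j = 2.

Computing terms: x_0 = 8; x_1 = 32; x_2 = 11; x_3 = 5; x_4 = 20; x_5 = 2; x_6 = 8.
Since x_6 = x_0 = 8, the sequence is periodic with period 6.
The value 2 first appears (with j ≥ 1) at x_5.

5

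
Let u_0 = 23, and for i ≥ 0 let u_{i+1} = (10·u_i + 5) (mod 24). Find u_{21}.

Listing terms: u_0 = 23, u_1 = 19, u_2 = 3, u_3 = 11, u_4 = 19.
Since u_4 = u_1 = 19, the sequence is eventually periodic: after a pre-period of length 1 it cycles with period 3.
For i ≥ 1, u_i depends only on (i - 1) mod 3. (21 - 1) mod 3 = 2, so u_{21} = u_3 = 11.

11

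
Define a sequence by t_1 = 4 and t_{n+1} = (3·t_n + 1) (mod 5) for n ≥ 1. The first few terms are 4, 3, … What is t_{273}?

Computing terms: t_1 = 4; t_2 = 3; t_3 = 0; t_4 = 1; t_5 = 4.
Since t_5 = t_1 = 4, the sequence is periodic with period 4.
(273 - 1) mod 4 = 0, so t_{273} = t_1 = 4.

4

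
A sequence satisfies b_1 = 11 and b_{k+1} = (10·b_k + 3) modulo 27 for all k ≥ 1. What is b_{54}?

Listing terms: b_1 = 11; b_2 = 5; b_3 = 26; b_4 = 20; b_5 = 14; b_6 = 8; b_7 = 2; b_8 = 23; b_9 = 17; b_{10} = 11.
The sequence repeats with period 9.
So b_{54} = b_{1 + ((54-1) mod 9)} = b_9 = 17.

17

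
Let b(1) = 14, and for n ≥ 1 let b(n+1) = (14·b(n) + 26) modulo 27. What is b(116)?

We have b(1) = 14,  b(2) = 6,  b(3) = 2,  b(4) = 0,  b(5) = 26,  b(6) = 12,  b(7) = 5,  b(8) = 15,  b(9) = 20,  b(10) = 9,  b(11) = 17,  b(12) = 21,  b(13) = 23,  b(14) = 24,  b(15) = 11,  b(16) = 18,  b(17) = 8,  b(18) = 3,  b(19) = 14.
The sequence repeats with period 18.
(116 - 1) mod 18 = 7, so b(116) = b(8) = 15.

15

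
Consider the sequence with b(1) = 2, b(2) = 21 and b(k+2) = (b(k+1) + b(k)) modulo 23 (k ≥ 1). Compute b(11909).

We have b(1) = 2, b(2) = 21, b(3) = 0, b(4) = 21, b(5) = 21, b(6) = 19, b(7) = 17, b(8) = 13, b(9) = 7, b(10) = 20, b(11) = 4, b(12) = 1, b(13) = 5, b(14) = 6, b(15) = 11, b(16) = 17, b(17) = 5, b(18) = 22, b(19) = 4, b(20) = 3, b(21) = 7, b(22) = 10, b(23) = 17, b(24) = 4, b(25) = 21, b(26) = 2, b(27) = 0, b(28) = 2, b(29) = 2, b(30) = 4, b(31) = 6, b(32) = 10, b(33) = 16, b(34) = 3, b(35) = 19, b(36) = 22, b(37) = 18, b(38) = 17, b(39) = 12, b(40) = 6, b(41) = 18, b(42) = 1, b(43) = 19, b(44) = 20, b(45) = 16, b(46) = 13, b(47) = 6, b(48) = 19, b(49) = 2, b(50) = 21.
The sequence repeats with period 48.
So b(11909) = b(1 + ((11909-1) mod 48)) = b(5) = 21.

21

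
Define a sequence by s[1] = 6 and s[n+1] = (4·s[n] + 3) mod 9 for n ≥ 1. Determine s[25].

Computing terms: s[1] = 6; s[2] = 0; s[3] = 3; s[4] = 6.
Since s[4] = s[1] = 6, the sequence is periodic with period 3.
So s[25] = s[1 + ((25-1) mod 3)] = s[1] = 6.

6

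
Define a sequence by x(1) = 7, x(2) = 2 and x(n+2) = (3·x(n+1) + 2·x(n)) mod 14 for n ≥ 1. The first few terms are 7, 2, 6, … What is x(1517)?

Computing terms: x(1) = 7, x(2) = 2, x(3) = 6, x(4) = 8, x(5) = 8, x(6) = 12, x(7) = 10, x(8) = 12, x(9) = 0, x(10) = 10, x(11) = 2, x(12) = 12, x(13) = 12, x(14) = 4, x(15) = 8, x(16) = 4, x(17) = 0, x(18) = 8, x(19) = 10, x(20) = 4, x(21) = 4, x(22) = 6, x(23) = 12, x(24) = 6, x(25) = 0, x(26) = 12, x(27) = 8, x(28) = 6, x(29) = 6, x(30) = 2, x(31) = 4, x(32) = 2, x(33) = 0, x(34) = 4, x(35) = 12, x(36) = 2, x(37) = 2, x(38) = 10, x(39) = 6, x(40) = 10, x(41) = 0, x(42) = 6, x(43) = 4, x(44) = 10, x(45) = 10, x(46) = 8, x(47) = 2, x(48) = 8, x(49) = 0, x(50) = 2, x(51) = 6.
Since (x(50), x(51)) = (x(2), x(3)) = (2, 6) (two consecutive terms determine the rest), the sequence is eventually periodic: after a pre-period of length 1 it cycles with period 48.
For n ≥ 2, x(n) depends only on (n - 2) mod 48. (1517 - 2) mod 48 = 27, so x(1517) = x(29) = 6.

6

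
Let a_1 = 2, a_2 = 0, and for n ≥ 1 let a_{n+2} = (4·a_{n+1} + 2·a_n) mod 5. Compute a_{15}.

4

Computing terms: a_1 = 2,  a_2 = 0,  a_3 = 4,  a_4 = 1,  a_5 = 2,  a_6 = 0.
Since (a_5, a_6) = (a_1, a_2) = (2, 0) (two consecutive terms determine the rest), the sequence is periodic with period 4.
(15 - 1) mod 4 = 2, so a_{15} = a_3 = 4.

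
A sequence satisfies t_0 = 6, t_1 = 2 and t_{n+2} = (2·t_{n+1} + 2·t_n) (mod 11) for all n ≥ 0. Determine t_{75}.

We have t_0 = 6, t_1 = 2, t_2 = 5, t_3 = 3, t_4 = 5, t_5 = 5, t_6 = 9, t_7 = 6, t_8 = 8, t_9 = 6, t_{10} = 6, t_{11} = 2.
Since (t_{10}, t_{11}) = (t_0, t_1) = (6, 2) (two consecutive terms determine the rest), the sequence is periodic with period 10.
So t_{75} = t_{0 + ((75-0) mod 10)} = t_5 = 5.

5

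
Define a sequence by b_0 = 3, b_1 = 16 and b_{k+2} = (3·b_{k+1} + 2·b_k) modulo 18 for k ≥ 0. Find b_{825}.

Computing terms: b_0 = 3,  b_1 = 16,  b_2 = 0,  b_3 = 14,  b_4 = 6,  b_5 = 10,  b_6 = 6,  b_7 = 2,  b_8 = 0,  b_9 = 4,  b_{10} = 12,  b_{11} = 8,  b_{12} = 12,  b_{13} = 16,  b_{14} = 0.
Since (b_{13}, b_{14}) = (b_1, b_2) = (16, 0) (two consecutive terms determine the rest), the sequence is eventually periodic: after a pre-period of length 1 it cycles with period 12.
For k ≥ 1, b_k depends only on (k - 1) mod 12. (825 - 1) mod 12 = 8, so b_{825} = b_9 = 4.

4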